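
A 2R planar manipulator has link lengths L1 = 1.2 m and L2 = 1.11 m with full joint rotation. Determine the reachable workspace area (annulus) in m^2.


r_max = L1 + L2 = 2.3100, r_min = |L1 - L2| = 0.0900
A = pi*(r_max^2 - r_min^2) = pi*(5.3361 - 0.0081) = 16.7384

16.7384 m^2


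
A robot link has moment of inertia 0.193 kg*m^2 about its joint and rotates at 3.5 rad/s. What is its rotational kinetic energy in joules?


KE = (1/2)*I*omega^2 = 0.5*0.193*3.5^2 = 1.1821

1.1821 J


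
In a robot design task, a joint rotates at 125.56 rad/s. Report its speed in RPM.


RPM = 125.56 * 60/(2*pi) = 1199.0097

1199.0097 RPM


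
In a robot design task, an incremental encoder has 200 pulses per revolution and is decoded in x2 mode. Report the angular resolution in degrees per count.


resolution = 360 / (PPR * 2) = 360 / 400 = 0.9000

0.9000 degrees


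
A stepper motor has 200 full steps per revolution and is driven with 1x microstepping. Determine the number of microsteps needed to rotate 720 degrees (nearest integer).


step_size = 360/(200*1) = 360/200 = 1.800000 deg
n = 720/(360/200) = 720*200/360 = 400

400 steps


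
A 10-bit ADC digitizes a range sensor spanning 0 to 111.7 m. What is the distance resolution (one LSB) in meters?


res = range / 2^n = 111.7/2^10 = 111.7/1024 = 0.1091

0.1091 m


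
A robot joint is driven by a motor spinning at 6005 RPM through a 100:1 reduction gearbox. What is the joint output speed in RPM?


omega_joint = omega_motor / N = 6005 / 100 = 60.0500

60.0500 RPM


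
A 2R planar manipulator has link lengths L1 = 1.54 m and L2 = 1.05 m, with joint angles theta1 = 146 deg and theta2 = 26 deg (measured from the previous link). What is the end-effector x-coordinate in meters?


x = L1*cos(th1) + L2*cos(th1+th2) = 1.54*cos(146 deg) + 1.05*cos(172 deg) = -2.3165

-2.3165 m


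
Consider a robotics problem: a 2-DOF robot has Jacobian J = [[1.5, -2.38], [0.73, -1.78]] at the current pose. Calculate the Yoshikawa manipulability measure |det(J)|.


det(J) = 1.5*-1.78 - (-2.38)*(0.73) = -0.9326
|det(J)| = 0.9326

0.9326


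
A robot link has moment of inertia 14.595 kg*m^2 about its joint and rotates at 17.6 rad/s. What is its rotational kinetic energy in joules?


KE = (1/2)*I*omega^2 = 0.5*14.595*17.6^2 = 2260.4736

2260.4736 J


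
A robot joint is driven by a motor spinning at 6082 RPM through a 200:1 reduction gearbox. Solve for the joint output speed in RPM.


omega_joint = omega_motor / N = 6082 / 200 = 30.4100

30.4100 RPM


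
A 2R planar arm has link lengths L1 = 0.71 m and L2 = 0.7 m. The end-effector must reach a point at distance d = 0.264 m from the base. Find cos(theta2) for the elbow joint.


cos(th2) = (d^2 - L1^2 - L2^2)/(2*L1*L2) = (0.264^2 - 0.71^2 - 0.7^2)/(2*0.71*0.7) = -0.9300

-0.9300


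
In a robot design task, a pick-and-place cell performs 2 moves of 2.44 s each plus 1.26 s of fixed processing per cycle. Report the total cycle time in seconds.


T = 2*2.44 + 1.26 = 6.1400

6.1400 s


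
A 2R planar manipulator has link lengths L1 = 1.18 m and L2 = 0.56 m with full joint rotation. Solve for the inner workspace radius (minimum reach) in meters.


r_min = |L1 - L2| = |1.18 - 0.56| = 0.6200

0.6200 m


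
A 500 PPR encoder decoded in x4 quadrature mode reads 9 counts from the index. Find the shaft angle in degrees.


angle = counts * 360 / (PPR*4) = 9 * 360 / 2000 = 1.6200

1.6200 degrees


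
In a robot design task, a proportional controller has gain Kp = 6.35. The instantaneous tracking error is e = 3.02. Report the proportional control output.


u_P = Kp * e = 6.35 * 3.02 = 19.1770

19.1770


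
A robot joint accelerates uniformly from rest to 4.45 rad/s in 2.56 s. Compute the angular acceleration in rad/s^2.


alpha = delta_omega / t = 4.45 / 2.56 = 1.7383

1.7383 rad/s^2


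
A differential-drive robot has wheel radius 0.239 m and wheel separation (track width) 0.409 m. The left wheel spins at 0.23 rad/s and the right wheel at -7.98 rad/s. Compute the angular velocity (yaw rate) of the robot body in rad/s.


omega = r*(wR - wL)/L = 0.239*(-7.98 - (0.23))/0.409 = -4.7975

-4.7975 rad/s


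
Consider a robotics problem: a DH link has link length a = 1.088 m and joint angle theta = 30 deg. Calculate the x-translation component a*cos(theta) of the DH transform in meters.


a*cos(theta) = 1.088*cos(30 deg) = 0.9422

0.9422 m


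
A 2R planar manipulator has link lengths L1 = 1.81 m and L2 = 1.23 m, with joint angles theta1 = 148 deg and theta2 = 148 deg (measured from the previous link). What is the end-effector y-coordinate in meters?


y = L1*sin(th1) + L2*sin(th1+th2) = 1.81*sin(148 deg) + 1.23*sin(296 deg) = -0.1464

-0.1464 m


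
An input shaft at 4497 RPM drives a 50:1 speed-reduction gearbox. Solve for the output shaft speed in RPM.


omega_out = omega_in / N = 4497 / 50 = 89.9400

89.9400 RPM


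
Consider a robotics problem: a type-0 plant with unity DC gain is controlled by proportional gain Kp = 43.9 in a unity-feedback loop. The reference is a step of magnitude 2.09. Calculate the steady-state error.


e_ss = R/(1 + Kp) = 2.09/(1 + 43.9) = 2.09/44.9000 = 0.0465

0.0465


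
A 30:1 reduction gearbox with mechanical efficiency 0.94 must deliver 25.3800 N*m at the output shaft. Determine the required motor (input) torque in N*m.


tau_in = tau_out / (N * eta) = 25.3800 / (30 * 0.94) = 0.9000

0.9000 N*m


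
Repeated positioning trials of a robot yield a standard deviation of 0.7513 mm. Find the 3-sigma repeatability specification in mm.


repeatability = 3*sigma = 3*0.7513 = 2.2539

2.2539 mm


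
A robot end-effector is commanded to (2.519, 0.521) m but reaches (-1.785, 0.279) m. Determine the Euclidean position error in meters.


dx = -1.785 - (2.519) = -4.3040, dy = 0.279 - (0.521) = -0.2420
err = sqrt(18.524416 + 0.058564) = 4.3108

4.3108 m


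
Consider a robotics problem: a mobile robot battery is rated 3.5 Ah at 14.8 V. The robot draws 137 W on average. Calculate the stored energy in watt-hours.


E = capacity * V = 3.5*14.8 = 51.8000

51.8000 Wh


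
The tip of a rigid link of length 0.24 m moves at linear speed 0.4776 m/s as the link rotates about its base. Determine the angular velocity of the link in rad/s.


omega = v / L = 0.4776 / 0.24 = 1.9900

1.9900 rad/s


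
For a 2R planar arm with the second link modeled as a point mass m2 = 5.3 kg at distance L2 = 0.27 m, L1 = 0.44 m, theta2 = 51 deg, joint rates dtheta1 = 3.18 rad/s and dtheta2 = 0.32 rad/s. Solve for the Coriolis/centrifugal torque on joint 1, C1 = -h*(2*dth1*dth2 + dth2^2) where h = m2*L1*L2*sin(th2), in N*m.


h = m2*L1*L2*sin(th2) = 5.3*0.44*0.27*sin(51 deg) = 0.489322
C1 = -h*(2*3.18*0.32 + 0.32^2) = -0.489322*2.1376 = -1.0460

-1.0460 N*m


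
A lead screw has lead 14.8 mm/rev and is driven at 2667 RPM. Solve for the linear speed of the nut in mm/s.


v = lead * (RPM/60) = 14.8*2667/60 = 657.8600

657.8600 mm/s


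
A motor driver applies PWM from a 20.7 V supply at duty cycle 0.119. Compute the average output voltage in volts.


V_avg = V_supply * D = 20.7*0.119 = 2.4633

2.4633 V


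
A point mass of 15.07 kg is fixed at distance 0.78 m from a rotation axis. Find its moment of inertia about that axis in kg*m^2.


I = m*r^2 = 15.07*0.78^2 = 9.1686

9.1686 kg*m^2


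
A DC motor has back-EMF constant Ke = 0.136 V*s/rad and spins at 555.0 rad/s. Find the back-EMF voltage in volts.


V_emf = Ke * omega = 0.136*555.0 = 75.4800

75.4800 V


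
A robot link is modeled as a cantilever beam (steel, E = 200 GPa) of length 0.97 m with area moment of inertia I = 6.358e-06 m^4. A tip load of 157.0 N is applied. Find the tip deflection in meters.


delta = F*L^3/(3*E*I) = 157.0*0.97^3/(3*2.000e+11*6.358e-06)
      = 143.289661/3814800 = 3.7562e-05

3.7562e-05 m


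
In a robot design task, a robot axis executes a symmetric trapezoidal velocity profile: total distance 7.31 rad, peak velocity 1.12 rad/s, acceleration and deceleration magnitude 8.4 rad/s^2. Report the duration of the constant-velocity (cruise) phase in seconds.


t_acc = v/a = 0.133333 s, d_acc = v^2/(2a) = 0.074667 rad each
d_cruise = 7.31 - 2*0.074667 = 7.160666 rad
t_cruise = d_cruise/v = 7.160666/1.12 = 6.3935

6.3935 s


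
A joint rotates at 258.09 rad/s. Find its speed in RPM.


RPM = 258.09 * 60/(2*pi) = 2464.5780

2464.5780 RPM


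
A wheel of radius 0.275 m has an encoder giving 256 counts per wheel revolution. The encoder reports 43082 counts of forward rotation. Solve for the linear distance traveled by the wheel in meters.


revs = 43082/256 = 168.289062
d = revs * 2*pi*r = 168.289062 * 2*pi*0.275 = 290.7826

290.7826 m


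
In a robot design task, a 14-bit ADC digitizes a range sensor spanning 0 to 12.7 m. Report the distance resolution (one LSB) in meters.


res = range / 2^n = 12.7/2^14 = 12.7/16384 = 7.7515e-04

7.7515e-04 m


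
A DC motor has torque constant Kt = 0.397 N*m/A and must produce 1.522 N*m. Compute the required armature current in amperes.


I = tau / Kt = 1.522/0.397 = 3.8338

3.8338 A


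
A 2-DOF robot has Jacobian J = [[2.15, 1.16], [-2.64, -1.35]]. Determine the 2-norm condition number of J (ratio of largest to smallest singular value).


JJ^T eigenvalues: trace(JJ^T) = 14.7602, det(JJ^T) = det(J)^2 = 0.02556801
s_max^2 = (14.7602 + sqrt(217.76123200))/2 = 14.75846757
s_min^2 = (14.7602 - sqrt(217.76123200))/2 = 0.00173243
kappa = s_max/s_min = sqrt(14.75846757/0.00173243) = 92.2981

92.2981


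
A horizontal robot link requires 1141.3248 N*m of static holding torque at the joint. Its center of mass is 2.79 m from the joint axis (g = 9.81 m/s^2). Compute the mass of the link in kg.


m = tau / (g*L) = 1141.3248 / (9.81 * 2.79) = 41.7000

41.7000 kg


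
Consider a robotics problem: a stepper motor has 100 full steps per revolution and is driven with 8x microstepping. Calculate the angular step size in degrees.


step = 360/(100*8) = 360/800 = 0.4500

0.4500 degrees


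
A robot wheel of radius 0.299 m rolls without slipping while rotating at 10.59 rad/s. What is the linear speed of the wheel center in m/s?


v = omega * r = 10.59 * 0.299 = 3.1664

3.1664 m/s


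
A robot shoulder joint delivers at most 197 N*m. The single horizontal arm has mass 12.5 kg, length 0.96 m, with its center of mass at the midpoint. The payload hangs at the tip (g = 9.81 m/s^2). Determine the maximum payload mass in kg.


tau_arm = m_arm*g*(L/2) = 12.5*9.81*0.96/2 = 58.8600 N*m
tau_payload = tau_max - tau_arm = 197 - 58.8600 = 138.1400
m_payload = tau_payload / (g*L) = 138.1400 / (9.81*0.96) = 14.6683

14.6683 kg


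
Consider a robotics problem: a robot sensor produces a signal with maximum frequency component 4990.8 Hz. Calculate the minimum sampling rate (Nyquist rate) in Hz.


f_s,min = 2*f_max = 2*4990.8 = 9981.6000

9981.6000 Hz


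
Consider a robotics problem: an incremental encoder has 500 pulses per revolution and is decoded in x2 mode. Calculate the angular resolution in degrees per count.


resolution = 360 / (PPR * 2) = 360 / 1000 = 0.3600

0.3600 degrees


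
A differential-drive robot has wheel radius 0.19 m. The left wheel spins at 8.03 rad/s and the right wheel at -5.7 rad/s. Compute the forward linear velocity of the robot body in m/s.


v = r*(wR + wL)/2 = 0.19*(-5.7 + 8.03)/2 = 0.2213

0.2213 m/s


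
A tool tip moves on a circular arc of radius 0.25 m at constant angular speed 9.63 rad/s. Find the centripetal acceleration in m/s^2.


a_c = omega^2 * r = 9.63^2 * 0.25 = 23.1842

23.1842 m/s^2


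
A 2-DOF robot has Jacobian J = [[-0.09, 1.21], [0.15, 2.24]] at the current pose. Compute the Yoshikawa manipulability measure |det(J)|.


det(J) = -0.09*2.24 - (1.21)*(0.15) = -0.3831
|det(J)| = 0.3831

0.3831


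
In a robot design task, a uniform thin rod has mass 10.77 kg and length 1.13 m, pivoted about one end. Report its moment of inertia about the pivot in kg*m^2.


I = (1/3)*m*L^2 = (1/3)*10.77*1.13^2 = 4.5841

4.5841 kg*m^2


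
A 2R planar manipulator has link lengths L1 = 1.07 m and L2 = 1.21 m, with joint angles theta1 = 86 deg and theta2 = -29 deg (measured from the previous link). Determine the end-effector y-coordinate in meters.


y = L1*sin(th1) + L2*sin(th1+th2) = 1.07*sin(86 deg) + 1.21*sin(57 deg) = 2.0822

2.0822 m


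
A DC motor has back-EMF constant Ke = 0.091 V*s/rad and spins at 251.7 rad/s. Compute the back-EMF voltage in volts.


V_emf = Ke * omega = 0.091*251.7 = 22.9047

22.9047 V


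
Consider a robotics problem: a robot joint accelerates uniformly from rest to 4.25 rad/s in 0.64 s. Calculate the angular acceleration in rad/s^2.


alpha = delta_omega / t = 4.25 / 0.64 = 6.6406

6.6406 rad/s^2


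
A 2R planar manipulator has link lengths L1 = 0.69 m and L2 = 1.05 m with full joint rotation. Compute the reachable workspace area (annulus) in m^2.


r_max = L1 + L2 = 1.7400, r_min = |L1 - L2| = 0.3600
A = pi*(r_max^2 - r_min^2) = pi*(3.0276 - 0.1296) = 9.1043

9.1043 m^2


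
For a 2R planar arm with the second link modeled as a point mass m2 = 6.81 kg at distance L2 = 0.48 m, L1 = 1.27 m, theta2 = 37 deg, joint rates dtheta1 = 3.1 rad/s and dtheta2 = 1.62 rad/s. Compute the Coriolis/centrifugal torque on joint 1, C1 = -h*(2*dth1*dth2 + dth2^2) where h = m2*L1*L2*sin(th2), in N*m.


h = m2*L1*L2*sin(th2) = 6.81*1.27*0.48*sin(37 deg) = 2.498360
C1 = -h*(2*3.1*1.62 + 1.62^2) = -2.498360*12.6684 = -31.6502

-31.6502 N*m


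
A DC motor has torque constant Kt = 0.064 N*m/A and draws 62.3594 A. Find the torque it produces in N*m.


tau = Kt * I = 0.064*62.3594 = 3.9910

3.9910 N*m


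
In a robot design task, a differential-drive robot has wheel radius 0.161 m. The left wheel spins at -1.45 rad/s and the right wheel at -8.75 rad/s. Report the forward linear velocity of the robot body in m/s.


v = r*(wR + wL)/2 = 0.161*(-8.75 + -1.45)/2 = -0.8211

-0.8211 m/s


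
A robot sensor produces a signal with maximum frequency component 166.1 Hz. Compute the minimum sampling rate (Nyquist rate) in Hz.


f_s,min = 2*f_max = 2*166.1 = 332.2000

332.2000 Hz


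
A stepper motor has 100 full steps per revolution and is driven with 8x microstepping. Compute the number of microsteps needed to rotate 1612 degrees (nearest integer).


step_size = 360/(100*8) = 360/800 = 0.450000 deg
n = 1612/(360/800) = 1612*800/360 = 3582.2222 -> 3582

3582 steps


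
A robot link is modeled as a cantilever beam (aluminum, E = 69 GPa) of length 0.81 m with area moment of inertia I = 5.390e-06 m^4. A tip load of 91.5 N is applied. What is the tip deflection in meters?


delta = F*L^3/(3*E*I) = 91.5*0.81^3/(3*6.900e+10*5.390e-06)
      = 48.6268515/1115730 = 4.3583e-05

4.3583e-05 m


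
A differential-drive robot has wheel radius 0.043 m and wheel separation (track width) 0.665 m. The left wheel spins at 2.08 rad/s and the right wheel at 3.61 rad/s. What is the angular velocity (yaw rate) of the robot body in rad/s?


omega = r*(wR - wL)/L = 0.043*(3.61 - (2.08))/0.665 = 0.0989

0.0989 rad/s


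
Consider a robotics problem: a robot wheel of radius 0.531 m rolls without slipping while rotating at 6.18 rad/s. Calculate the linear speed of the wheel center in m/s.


v = omega * r = 6.18 * 0.531 = 3.2816

3.2816 m/s


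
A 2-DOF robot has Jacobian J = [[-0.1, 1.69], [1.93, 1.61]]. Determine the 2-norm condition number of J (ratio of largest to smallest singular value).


JJ^T eigenvalues: trace(JJ^T) = 9.1831, det(JJ^T) = det(J)^2 = 11.71487529
s_max^2 = (9.1831 + sqrt(37.46982445))/2 = 7.65218002
s_min^2 = (9.1831 - sqrt(37.46982445))/2 = 1.53091998
kappa = s_max/s_min = sqrt(7.65218002/1.53091998) = 2.2357

2.2357


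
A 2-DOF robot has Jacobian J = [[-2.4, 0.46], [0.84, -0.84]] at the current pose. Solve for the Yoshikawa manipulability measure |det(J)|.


det(J) = -2.4*-0.84 - (0.46)*(0.84) = 1.6296
|det(J)| = 1.6296

1.6296


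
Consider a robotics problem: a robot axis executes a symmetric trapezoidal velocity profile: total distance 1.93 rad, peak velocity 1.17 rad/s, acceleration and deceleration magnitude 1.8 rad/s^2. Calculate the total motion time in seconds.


t_acc = v/a = 1.17/1.8 = 0.650000 s
d_acc = v^2/(2a) = 0.380250 rad (each ramp)
d_cruise = 1.93 - 2*0.380250 = 1.169500 rad
t_cruise = 1.169500/1.17 = 0.999573 s
t_total = 2*0.650000 + 0.999573 = 2.2996

2.2996 s


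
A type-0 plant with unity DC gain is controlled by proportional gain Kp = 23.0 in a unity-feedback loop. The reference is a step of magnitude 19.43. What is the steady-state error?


e_ss = R/(1 + Kp) = 19.43/(1 + 23.0) = 19.43/24.0000 = 0.8096

0.8096


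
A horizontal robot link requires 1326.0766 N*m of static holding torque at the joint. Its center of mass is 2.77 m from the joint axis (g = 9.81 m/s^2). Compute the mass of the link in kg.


m = tau / (g*L) = 1326.0766 / (9.81 * 2.77) = 48.8000

48.8000 kg


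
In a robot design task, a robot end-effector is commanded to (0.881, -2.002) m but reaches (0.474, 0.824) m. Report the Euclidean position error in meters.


dx = 0.474 - (0.881) = -0.4070, dy = 0.824 - (-2.002) = 2.8260
err = sqrt(0.165649 + 7.986276) = 2.8552

2.8552 m


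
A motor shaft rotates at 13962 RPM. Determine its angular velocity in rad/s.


omega = 13962 * 2*pi/60 = 1462.0972

1462.0972 rad/s


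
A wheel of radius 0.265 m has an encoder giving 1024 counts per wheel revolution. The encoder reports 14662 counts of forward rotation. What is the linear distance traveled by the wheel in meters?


revs = 14662/1024 = 14.318359
d = revs * 2*pi*r = 14.318359 * 2*pi*0.265 = 23.8407

23.8407 m


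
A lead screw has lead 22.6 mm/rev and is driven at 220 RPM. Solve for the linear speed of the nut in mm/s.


v = lead * (RPM/60) = 22.6*220/60 = 82.8667

82.8667 mm/s


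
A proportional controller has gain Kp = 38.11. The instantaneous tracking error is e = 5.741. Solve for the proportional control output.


u_P = Kp * e = 38.11 * 5.741 = 218.7895

218.7895


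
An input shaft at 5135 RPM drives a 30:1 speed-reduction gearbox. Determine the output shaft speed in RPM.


omega_out = omega_in / N = 5135 / 30 = 171.1667

171.1667 RPM


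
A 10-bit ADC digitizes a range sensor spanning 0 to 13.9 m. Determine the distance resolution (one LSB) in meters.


res = range / 2^n = 13.9/2^10 = 13.9/1024 = 0.0136

0.0136 m


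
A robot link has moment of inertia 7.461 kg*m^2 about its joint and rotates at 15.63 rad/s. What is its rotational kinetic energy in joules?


KE = (1/2)*I*omega^2 = 0.5*7.461*15.63^2 = 911.3496

911.3496 J


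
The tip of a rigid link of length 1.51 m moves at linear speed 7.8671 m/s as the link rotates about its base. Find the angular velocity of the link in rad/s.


omega = v / L = 7.8671 / 1.51 = 5.2100

5.2100 rad/s


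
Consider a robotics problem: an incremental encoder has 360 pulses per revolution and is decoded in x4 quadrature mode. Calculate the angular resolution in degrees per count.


resolution = 360 / (PPR * 4) = 360 / 1440 = 0.2500

0.2500 degrees


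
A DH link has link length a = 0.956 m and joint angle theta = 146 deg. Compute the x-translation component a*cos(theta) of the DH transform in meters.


a*cos(theta) = 0.956*cos(146 deg) = -0.7926

-0.7926 m


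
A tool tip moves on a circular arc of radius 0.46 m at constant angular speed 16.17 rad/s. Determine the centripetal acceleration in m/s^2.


a_c = omega^2 * r = 16.17^2 * 0.46 = 120.2757

120.2757 m/s^2


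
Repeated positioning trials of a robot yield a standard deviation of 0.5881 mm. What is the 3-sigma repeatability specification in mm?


repeatability = 3*sigma = 3*0.5881 = 1.7643

1.7643 mm


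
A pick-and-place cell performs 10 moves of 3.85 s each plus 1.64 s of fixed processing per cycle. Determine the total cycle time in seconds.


T = 10*3.85 + 1.64 = 40.1400

40.1400 s


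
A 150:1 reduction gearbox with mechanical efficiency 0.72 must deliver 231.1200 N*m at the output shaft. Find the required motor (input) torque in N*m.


tau_in = tau_out / (N * eta) = 231.1200 / (150 * 0.72) = 2.1400

2.1400 N*m


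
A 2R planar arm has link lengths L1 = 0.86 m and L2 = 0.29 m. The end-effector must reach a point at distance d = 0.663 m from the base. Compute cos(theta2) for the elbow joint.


cos(th2) = (d^2 - L1^2 - L2^2)/(2*L1*L2) = (0.663^2 - 0.86^2 - 0.29^2)/(2*0.86*0.29) = -0.7701

-0.7701


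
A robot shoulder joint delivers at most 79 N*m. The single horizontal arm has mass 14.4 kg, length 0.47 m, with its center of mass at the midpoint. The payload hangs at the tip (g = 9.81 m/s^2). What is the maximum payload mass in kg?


tau_arm = m_arm*g*(L/2) = 14.4*9.81*0.47/2 = 33.1970 N*m
tau_payload = tau_max - tau_arm = 79 - 33.1970 = 45.8030
m_payload = tau_payload / (g*L) = 45.8030 / (9.81*0.47) = 9.9341

9.9341 kg


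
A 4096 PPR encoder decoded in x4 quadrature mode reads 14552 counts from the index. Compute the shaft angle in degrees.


angle = counts * 360 / (PPR*4) = 14552 * 360 / 16384 = 319.7461

319.7461 degrees


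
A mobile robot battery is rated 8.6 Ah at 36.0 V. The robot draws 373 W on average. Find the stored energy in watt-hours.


E = capacity * V = 8.6*36.0 = 309.6000

309.6000 Wh


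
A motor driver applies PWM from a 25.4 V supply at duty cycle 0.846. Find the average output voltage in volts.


V_avg = V_supply * D = 25.4*0.846 = 21.4884

21.4884 V


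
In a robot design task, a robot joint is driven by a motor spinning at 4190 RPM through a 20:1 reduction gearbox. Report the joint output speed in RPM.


omega_joint = omega_motor / N = 4190 / 20 = 209.5000

209.5000 RPM


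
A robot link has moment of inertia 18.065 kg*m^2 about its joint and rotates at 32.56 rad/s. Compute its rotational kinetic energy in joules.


KE = (1/2)*I*omega^2 = 0.5*18.065*32.56^2 = 9575.8374

9575.8374 J


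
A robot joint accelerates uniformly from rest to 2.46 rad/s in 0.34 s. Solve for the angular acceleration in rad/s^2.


alpha = delta_omega / t = 2.46 / 0.34 = 7.2353

7.2353 rad/s^2


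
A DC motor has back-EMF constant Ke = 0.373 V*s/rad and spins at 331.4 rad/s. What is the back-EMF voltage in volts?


V_emf = Ke * omega = 0.373*331.4 = 123.6122

123.6122 V


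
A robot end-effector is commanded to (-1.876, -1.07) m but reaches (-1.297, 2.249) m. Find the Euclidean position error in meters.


dx = -1.297 - (-1.876) = 0.5790, dy = 2.249 - (-1.07) = 3.3190
err = sqrt(0.335241 + 11.015761) = 3.3691

3.3691 m


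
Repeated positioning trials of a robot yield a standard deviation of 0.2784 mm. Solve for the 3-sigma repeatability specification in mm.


repeatability = 3*sigma = 3*0.2784 = 0.8352

0.8352 mm


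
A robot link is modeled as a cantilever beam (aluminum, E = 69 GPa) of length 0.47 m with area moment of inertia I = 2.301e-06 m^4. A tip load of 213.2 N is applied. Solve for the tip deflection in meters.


delta = F*L^3/(3*E*I) = 213.2*0.47^3/(3*6.900e+10*2.301e-06)
      = 22.1350636/476307 = 4.6472e-05

4.6472e-05 m


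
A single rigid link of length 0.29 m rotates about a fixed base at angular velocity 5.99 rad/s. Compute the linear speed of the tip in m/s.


v = L*omega = 0.29 * 5.99 = 1.7371

1.7371 m/s


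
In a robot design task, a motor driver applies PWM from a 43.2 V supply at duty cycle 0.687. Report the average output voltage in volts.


V_avg = V_supply * D = 43.2*0.687 = 29.6784

29.6784 V


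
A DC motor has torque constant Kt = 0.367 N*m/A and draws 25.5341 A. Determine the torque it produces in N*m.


tau = Kt * I = 0.367*25.5341 = 9.3710

9.3710 N*m


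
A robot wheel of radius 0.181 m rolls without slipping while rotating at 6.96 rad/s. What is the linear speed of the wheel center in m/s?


v = omega * r = 6.96 * 0.181 = 1.2598

1.2598 m/s


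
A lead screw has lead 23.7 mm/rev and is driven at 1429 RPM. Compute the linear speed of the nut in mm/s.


v = lead * (RPM/60) = 23.7*1429/60 = 564.4550

564.4550 mm/s


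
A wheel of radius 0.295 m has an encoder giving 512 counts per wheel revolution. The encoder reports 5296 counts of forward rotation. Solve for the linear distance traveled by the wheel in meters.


revs = 5296/512 = 10.343750
d = revs * 2*pi*r = 10.343750 * 2*pi*0.295 = 19.1726

19.1726 m


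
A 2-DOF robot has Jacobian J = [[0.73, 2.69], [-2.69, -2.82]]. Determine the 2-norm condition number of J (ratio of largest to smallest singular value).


JJ^T eigenvalues: trace(JJ^T) = 22.9575, det(JJ^T) = det(J)^2 = 26.80650625
s_max^2 = (22.9575 + sqrt(419.82078125))/2 = 21.72351429
s_min^2 = (22.9575 - sqrt(419.82078125))/2 = 1.23398571
kappa = s_max/s_min = sqrt(21.72351429/1.23398571) = 4.1958

4.1958


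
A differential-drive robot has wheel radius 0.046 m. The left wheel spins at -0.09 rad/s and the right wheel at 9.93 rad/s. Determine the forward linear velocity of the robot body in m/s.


v = r*(wR + wL)/2 = 0.046*(9.93 + -0.09)/2 = 0.2263

0.2263 m/s


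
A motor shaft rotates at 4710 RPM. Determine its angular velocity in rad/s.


omega = 4710 * 2*pi/60 = 493.2300

493.2300 rad/s


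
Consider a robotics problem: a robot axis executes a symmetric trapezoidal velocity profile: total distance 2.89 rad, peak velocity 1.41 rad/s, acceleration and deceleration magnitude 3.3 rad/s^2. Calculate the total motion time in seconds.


t_acc = v/a = 1.41/3.3 = 0.427273 s
d_acc = v^2/(2a) = 0.301227 rad (each ramp)
d_cruise = 2.89 - 2*0.301227 = 2.287546 rad
t_cruise = 2.287546/1.41 = 1.622373 s
t_total = 2*0.427273 + 1.622373 = 2.4769

2.4769 s


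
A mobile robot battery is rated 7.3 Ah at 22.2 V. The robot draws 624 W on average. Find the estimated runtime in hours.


E = 7.3*22.2 = 162.0600 Wh
t = E/P = 162.0600/624 = 0.2597

0.2597 hours


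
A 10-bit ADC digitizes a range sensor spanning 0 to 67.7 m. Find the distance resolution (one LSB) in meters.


res = range / 2^n = 67.7/2^10 = 67.7/1024 = 0.0661

0.0661 m


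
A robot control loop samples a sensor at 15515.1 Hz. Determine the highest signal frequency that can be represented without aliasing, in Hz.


f_max = f_s/2 = 15515.1/2 = 7757.5500

7757.5500 Hz


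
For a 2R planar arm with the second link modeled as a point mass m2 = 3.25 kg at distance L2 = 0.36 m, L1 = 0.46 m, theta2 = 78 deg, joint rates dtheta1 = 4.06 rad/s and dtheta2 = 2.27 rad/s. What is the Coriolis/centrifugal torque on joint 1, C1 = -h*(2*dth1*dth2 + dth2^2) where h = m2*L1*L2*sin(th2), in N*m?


h = m2*L1*L2*sin(th2) = 3.25*0.46*0.36*sin(78 deg) = 0.526439
C1 = -h*(2*4.06*2.27 + 2.27^2) = -0.526439*23.5853 = -12.4162

-12.4162 N*m


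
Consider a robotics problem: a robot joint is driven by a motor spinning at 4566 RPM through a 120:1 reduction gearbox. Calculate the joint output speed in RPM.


omega_joint = omega_motor / N = 4566 / 120 = 38.0500

38.0500 RPM


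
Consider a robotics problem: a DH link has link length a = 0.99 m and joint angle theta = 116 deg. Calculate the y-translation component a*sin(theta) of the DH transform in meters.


a*sin(theta) = 0.99*sin(116 deg) = 0.8898

0.8898 m


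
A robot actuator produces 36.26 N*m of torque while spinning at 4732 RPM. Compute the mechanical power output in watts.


omega = 4732 * 2*pi/60 = 495.533881 rad/s
P = tau * omega = 36.26 * 495.533881 = 17968.0585

17968.0585 W


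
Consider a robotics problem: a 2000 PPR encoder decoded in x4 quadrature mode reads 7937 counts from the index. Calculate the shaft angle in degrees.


angle = counts * 360 / (PPR*4) = 7937 * 360 / 8000 = 357.1650

357.1650 degrees


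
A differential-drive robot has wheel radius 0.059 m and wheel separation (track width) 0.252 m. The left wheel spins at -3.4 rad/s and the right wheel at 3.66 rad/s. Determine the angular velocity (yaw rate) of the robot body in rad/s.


omega = r*(wR - wL)/L = 0.059*(3.66 - (-3.4))/0.252 = 1.6529

1.6529 rad/s


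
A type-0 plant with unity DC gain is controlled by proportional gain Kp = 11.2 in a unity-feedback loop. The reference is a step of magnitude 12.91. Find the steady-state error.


e_ss = R/(1 + Kp) = 12.91/(1 + 11.2) = 12.91/12.2000 = 1.0582

1.0582


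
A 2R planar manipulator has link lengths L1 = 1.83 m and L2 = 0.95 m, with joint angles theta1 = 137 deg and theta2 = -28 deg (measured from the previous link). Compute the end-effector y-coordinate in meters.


y = L1*sin(th1) + L2*sin(th1+th2) = 1.83*sin(137 deg) + 0.95*sin(109 deg) = 2.1463

2.1463 m


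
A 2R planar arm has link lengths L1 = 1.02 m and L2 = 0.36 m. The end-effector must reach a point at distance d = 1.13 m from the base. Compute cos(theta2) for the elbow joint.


cos(th2) = (d^2 - L1^2 - L2^2)/(2*L1*L2) = (1.13^2 - 1.02^2 - 0.36^2)/(2*1.02*0.36) = 0.1456

0.1456


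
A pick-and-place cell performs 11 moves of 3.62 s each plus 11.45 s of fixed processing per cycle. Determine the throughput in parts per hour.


T_cycle = 11*3.62 + 11.45 = 51.2700 s
rate = 3600/T = 70.2165

70.2165 parts/hour


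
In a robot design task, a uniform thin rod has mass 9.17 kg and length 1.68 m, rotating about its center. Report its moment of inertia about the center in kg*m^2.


I = (1/12)*m*L^2 = (1/12)*9.17*1.68^2 = 2.1568

2.1568 kg*m^2


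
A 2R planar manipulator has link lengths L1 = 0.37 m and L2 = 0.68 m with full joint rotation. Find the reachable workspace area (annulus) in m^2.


r_max = L1 + L2 = 1.0500, r_min = |L1 - L2| = 0.3100
A = pi*(r_max^2 - r_min^2) = pi*(1.1025 - 0.0961) = 3.1617

3.1617 m^2


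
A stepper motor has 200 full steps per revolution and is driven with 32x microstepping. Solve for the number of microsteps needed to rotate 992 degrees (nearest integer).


step_size = 360/(200*32) = 360/6400 = 0.056250 deg
n = 992/(360/6400) = 992*6400/360 = 17635.5556 -> 17636

17636 steps


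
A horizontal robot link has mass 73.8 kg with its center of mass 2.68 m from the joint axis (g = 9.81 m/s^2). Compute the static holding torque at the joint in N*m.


tau = m*g*L = 73.8 * 9.81 * 2.68 = 1940.2610

1940.2610 N*m


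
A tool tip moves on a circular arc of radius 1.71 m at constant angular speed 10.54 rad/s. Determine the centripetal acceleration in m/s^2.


a_c = omega^2 * r = 10.54^2 * 1.71 = 189.9666

189.9666 m/s^2


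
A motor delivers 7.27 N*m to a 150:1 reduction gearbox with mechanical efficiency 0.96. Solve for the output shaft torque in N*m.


tau_out = tau_in * N * eta = 7.27 * 150 * 0.96 = 1046.8800

1046.8800 N*m


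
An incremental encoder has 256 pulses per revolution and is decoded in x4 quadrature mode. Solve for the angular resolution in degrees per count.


resolution = 360 / (PPR * 4) = 360 / 1024 = 0.3516

0.3516 degrees


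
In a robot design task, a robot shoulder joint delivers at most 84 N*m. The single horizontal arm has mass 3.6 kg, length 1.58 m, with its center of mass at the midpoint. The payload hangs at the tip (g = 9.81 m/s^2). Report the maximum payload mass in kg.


tau_arm = m_arm*g*(L/2) = 3.6*9.81*1.58/2 = 27.8996 N*m
tau_payload = tau_max - tau_arm = 84 - 27.8996 = 56.1004
m_payload = tau_payload / (g*L) = 56.1004 / (9.81*1.58) = 3.6194

3.6194 kg


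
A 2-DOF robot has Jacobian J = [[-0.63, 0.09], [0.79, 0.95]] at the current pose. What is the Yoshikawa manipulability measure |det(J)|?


det(J) = -0.63*0.95 - (0.09)*(0.79) = -0.6696
|det(J)| = 0.6696

0.6696


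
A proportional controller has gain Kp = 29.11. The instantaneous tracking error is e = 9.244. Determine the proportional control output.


u_P = Kp * e = 29.11 * 9.244 = 269.0928

269.0928


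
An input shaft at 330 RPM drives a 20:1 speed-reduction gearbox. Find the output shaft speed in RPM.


omega_out = omega_in / N = 330 / 20 = 16.5000

16.5000 RPM


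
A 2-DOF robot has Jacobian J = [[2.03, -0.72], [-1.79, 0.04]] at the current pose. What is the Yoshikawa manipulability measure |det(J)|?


det(J) = 2.03*0.04 - (-0.72)*(-1.79) = -1.2076
|det(J)| = 1.2076

1.2076


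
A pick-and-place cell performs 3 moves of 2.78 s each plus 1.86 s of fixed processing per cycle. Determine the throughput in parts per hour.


T_cycle = 3*2.78 + 1.86 = 10.2000 s
rate = 3600/T = 352.9412

352.9412 parts/hour


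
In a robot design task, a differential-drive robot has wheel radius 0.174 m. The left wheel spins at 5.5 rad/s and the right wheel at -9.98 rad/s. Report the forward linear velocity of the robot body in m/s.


v = r*(wR + wL)/2 = 0.174*(-9.98 + 5.5)/2 = -0.3898

-0.3898 m/s


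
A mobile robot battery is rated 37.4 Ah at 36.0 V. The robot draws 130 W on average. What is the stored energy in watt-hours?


E = capacity * V = 37.4*36.0 = 1346.4000

1346.4000 Wh


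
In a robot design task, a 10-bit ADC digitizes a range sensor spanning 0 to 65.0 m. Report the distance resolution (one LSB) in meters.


res = range / 2^n = 65.0/2^10 = 65.0/1024 = 0.0635

0.0635 m


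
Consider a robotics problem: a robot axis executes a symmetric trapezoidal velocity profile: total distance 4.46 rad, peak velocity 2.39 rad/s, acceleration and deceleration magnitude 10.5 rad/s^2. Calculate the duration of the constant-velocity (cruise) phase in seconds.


t_acc = v/a = 0.227619 s, d_acc = v^2/(2a) = 0.272005 rad each
d_cruise = 4.46 - 2*0.272005 = 3.915990 rad
t_cruise = d_cruise/v = 3.915990/2.39 = 1.6385

1.6385 s


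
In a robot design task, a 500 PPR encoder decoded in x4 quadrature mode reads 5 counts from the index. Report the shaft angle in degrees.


angle = counts * 360 / (PPR*4) = 5 * 360 / 2000 = 0.9000

0.9000 degrees


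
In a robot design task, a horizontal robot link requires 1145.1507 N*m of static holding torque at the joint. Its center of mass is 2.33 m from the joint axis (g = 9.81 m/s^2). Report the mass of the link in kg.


m = tau / (g*L) = 1145.1507 / (9.81 * 2.33) = 50.1000

50.1000 kg


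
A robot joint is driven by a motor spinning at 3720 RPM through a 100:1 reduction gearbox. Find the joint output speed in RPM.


omega_joint = omega_motor / N = 3720 / 100 = 37.2000

37.2000 RPM


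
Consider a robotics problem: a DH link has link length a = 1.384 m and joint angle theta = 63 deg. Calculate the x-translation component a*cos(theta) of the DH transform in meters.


a*cos(theta) = 1.384*cos(63 deg) = 0.6283

0.6283 m


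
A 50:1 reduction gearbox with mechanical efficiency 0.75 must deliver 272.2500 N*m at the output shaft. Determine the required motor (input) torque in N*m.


tau_in = tau_out / (N * eta) = 272.2500 / (50 * 0.75) = 7.2600

7.2600 N*m


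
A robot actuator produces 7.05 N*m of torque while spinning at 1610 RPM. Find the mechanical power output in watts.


omega = 1610 * 2*pi/60 = 168.598806 rad/s
P = tau * omega = 7.05 * 168.598806 = 1188.6216

1188.6216 W


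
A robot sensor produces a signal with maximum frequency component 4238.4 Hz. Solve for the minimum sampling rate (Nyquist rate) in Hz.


f_s,min = 2*f_max = 2*4238.4 = 8476.8000

8476.8000 Hz


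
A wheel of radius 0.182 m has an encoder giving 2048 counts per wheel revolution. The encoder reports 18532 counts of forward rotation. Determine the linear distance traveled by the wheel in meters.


revs = 18532/2048 = 9.048828
d = revs * 2*pi*r = 9.048828 * 2*pi*0.182 = 10.3477

10.3477 m


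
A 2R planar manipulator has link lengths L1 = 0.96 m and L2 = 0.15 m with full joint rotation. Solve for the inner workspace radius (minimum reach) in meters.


r_min = |L1 - L2| = |0.96 - 0.15| = 0.8100

0.8100 m


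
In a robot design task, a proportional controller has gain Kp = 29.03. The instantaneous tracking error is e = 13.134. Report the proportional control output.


u_P = Kp * e = 29.03 * 13.134 = 381.2800

381.2800


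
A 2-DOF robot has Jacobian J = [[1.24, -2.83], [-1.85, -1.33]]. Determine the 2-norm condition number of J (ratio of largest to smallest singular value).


JJ^T eigenvalues: trace(JJ^T) = 14.7379, det(JJ^T) = det(J)^2 = 47.39909409
s_max^2 = (14.7379 + sqrt(27.60932005))/2 = 9.99617858
s_min^2 = (14.7379 - sqrt(27.60932005))/2 = 4.74172142
kappa = s_max/s_min = sqrt(9.99617858/4.74172142) = 1.4519

1.4519


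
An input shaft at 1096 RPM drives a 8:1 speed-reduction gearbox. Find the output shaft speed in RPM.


omega_out = omega_in / N = 1096 / 8 = 137.0000

137.0000 RPM


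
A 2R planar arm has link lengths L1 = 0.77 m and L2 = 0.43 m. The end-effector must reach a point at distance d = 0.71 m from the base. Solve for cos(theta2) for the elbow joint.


cos(th2) = (d^2 - L1^2 - L2^2)/(2*L1*L2) = (0.71^2 - 0.77^2 - 0.43^2)/(2*0.77*0.43) = -0.4133

-0.4133


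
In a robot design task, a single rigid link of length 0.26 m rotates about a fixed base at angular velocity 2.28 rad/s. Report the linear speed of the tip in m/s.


v = L*omega = 0.26 * 2.28 = 0.5928

0.5928 m/s


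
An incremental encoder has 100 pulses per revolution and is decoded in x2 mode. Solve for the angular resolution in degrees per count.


resolution = 360 / (PPR * 2) = 360 / 200 = 1.8000

1.8000 degrees


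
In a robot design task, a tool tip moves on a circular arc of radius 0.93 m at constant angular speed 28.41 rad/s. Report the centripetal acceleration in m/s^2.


a_c = omega^2 * r = 28.41^2 * 0.93 = 750.6291

750.6291 m/s^2


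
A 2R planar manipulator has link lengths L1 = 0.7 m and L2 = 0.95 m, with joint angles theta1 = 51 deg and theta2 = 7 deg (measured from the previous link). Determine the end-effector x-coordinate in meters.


x = L1*cos(th1) + L2*cos(th1+th2) = 0.7*cos(51 deg) + 0.95*cos(58 deg) = 0.9439

0.9439 m


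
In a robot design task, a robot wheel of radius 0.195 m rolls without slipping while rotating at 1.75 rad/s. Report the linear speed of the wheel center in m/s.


v = omega * r = 1.75 * 0.195 = 0.3412

0.3412 m/s


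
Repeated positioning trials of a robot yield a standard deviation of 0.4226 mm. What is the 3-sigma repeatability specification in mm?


repeatability = 3*sigma = 3*0.4226 = 1.2678

1.2678 mm


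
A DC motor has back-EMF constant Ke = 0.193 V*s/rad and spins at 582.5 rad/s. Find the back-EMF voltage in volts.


V_emf = Ke * omega = 0.193*582.5 = 112.4225

112.4225 V


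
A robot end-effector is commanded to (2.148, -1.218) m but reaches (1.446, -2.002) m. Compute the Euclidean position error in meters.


dx = 1.446 - (2.148) = -0.7020, dy = -2.002 - (-1.218) = -0.7840
err = sqrt(0.492804 + 0.614656) = 1.0524

1.0524 m


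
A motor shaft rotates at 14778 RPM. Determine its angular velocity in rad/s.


omega = 14778 * 2*pi/60 = 1547.5485

1547.5485 rad/s


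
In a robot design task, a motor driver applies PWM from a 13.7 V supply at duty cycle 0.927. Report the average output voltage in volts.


V_avg = V_supply * D = 13.7*0.927 = 12.6999

12.6999 V


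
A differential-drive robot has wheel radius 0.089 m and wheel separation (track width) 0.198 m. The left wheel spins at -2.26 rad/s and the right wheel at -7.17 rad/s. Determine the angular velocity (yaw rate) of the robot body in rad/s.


omega = r*(wR - wL)/L = 0.089*(-7.17 - (-2.26))/0.198 = -2.2070

-2.2070 rad/s


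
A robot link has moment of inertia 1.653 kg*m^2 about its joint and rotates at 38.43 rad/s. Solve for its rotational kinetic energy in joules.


KE = (1/2)*I*omega^2 = 0.5*1.653*38.43^2 = 1220.6288

1220.6288 J


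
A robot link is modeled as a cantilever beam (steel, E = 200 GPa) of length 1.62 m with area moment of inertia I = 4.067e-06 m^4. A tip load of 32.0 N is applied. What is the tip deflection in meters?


delta = F*L^3/(3*E*I) = 32.0*1.62^3/(3*2.000e+11*4.067e-06)
      = 136.048896/2440200 = 5.5753e-05

5.5753e-05 m
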